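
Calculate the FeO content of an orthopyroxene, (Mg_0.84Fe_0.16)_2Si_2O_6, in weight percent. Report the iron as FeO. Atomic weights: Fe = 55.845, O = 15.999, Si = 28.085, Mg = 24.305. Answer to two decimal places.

10.90 wt%

Molar mass of (Mg_0.84Fe_0.16)_2Si_2O_6 = 1.68·24.305 + 0.32·55.845 + 2·28.085 + 6·15.999 = 210.867 g/mol.
Each formula unit contains 0.32 Fe, equivalent to 0.32/1 = 0.3200 mol FeO.
M(FeO) = 1×55.845 + 1×15.999 = 71.844 g/mol.
Mass of FeO per formula unit = 0.3200 × 71.844 = 22.990 g.
FeO wt% = 22.990 / 210.867 × 100 = 10.90%.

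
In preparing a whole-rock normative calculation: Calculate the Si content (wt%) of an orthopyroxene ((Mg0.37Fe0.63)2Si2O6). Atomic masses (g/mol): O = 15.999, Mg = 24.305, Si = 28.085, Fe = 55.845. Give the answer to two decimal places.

23.35 wt%

Molar mass of (Mg0.37Fe0.63)2Si2O6: 0.74·24.305 + 1.26·55.845 + 2·28.085 + 6·15.999 = 240.514 g/mol.
Mass of Si per formula unit: 2 × 28.085 = 56.170 g.
Weight fraction Si = 56.170 / 240.514 = 0.2335.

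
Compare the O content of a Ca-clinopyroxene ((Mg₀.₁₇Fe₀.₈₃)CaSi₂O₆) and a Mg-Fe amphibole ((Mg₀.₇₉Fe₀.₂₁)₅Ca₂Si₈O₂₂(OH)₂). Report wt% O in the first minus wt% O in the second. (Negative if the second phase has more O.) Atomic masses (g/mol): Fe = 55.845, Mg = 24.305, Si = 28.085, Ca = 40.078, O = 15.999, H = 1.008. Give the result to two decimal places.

First mineral: 95.994 g O in 242.725 g formula = 39.55 wt% O.
Second mineral: 383.976 g O in 845.470 g formula = 45.42 wt% O.
39.55% − 45.42% gives a difference of -5.87 percentage points.

-5.87 percentage points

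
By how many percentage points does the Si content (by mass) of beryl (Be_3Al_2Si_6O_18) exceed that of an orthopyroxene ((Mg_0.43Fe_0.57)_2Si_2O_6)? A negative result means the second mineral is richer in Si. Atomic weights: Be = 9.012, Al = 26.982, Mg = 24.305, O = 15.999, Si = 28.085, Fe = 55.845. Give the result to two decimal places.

7.62 percentage points

First mineral: 168.510 g Si in 537.492 g formula = 31.35 wt% Si.
Second mineral: 56.170 g Si in 236.730 g formula = 23.73 wt% Si.
31.35% − 23.73% gives a difference of 7.62 percentage points.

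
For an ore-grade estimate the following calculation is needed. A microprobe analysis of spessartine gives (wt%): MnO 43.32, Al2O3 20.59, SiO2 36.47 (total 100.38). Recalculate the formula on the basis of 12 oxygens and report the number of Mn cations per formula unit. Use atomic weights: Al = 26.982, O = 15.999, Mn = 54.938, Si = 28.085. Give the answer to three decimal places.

3.015 Mn apfu

MnO (M=70.937): mol = 0.61068; Mn = 0.61068, O = 0.61068.
Al2O3 (M=101.961): mol = 0.20194; Al = 0.40388, O = 0.60582.
SiO2 (M=60.083): mol = 0.60699; Si = 0.60699, O = 1.21398.
ΣO = 2.43048; factor = 12/ΣO = 4.93730.
Mn apfu = 0.61068 × 4.93730 = 3.015.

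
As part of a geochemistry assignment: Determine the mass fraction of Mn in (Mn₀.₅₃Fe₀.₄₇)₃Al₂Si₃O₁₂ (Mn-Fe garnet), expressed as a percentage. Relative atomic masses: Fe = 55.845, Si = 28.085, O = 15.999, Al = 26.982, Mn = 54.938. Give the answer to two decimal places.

Molar mass of (Mn₀.₅₃Fe₀.₄₇)₃Al₂Si₃O₁₂: 1.59×54.938 + 1.41×55.845 + 2×26.982 + 3×28.085 + 12×15.999 = 496.300 g/mol.
Mass of Mn per formula unit: 1.59 × 54.938 = 87.351 g.
Weight fraction Mn = 87.351 / 496.300 = 0.1760.

17.60 wt%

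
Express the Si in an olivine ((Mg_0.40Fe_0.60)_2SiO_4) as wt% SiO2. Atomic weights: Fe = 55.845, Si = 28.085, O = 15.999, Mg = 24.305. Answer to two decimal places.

33.65 wt%

Formula mass = 178.539 g/mol.
1 Si → 1.0000 mol SiO2 per formula unit; M(SiO2) = 60.083, so SiO2 mass = 60.083 g.
60.083/178.539 × 100 = 33.65 wt%.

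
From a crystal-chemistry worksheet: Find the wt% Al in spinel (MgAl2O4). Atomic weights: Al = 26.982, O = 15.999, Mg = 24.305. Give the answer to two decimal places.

M(MgAl2O4) = 142.265 g/mol.
Al contributes 2 × 26.982 = 53.964 g per mole.
53.964/142.265 = 0.3793 → 37.93%.

37.93 weight percent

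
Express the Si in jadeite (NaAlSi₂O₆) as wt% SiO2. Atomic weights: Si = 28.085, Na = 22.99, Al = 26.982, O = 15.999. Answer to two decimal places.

M(NaAlSi₂O₆) = 202.136 g/mol; M(SiO2) = 60.083 g/mol.
Moles SiO2 per formula unit = 2 Si ÷ 1 = 2.0000.
SiO2 fraction = (2.0000 × 60.083) / 202.136 = 120.166/202.136 = 0.5945.

59.45 wt%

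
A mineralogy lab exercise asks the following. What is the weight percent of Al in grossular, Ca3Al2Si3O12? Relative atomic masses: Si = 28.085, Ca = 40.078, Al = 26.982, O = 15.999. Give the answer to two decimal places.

11.98 mass %

Formula mass = 3*40.078 + 2*26.982 + 3*28.085 + 12*15.999 = 450.441 g/mol, of which 53.964 g is Al.
So Al makes up 53.964/450.441 = 0.1198 of the mass, i.e. 11.98%.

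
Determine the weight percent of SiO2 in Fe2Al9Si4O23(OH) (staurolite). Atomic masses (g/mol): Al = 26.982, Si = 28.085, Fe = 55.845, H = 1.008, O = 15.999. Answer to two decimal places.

Molar mass of Fe2Al9Si4O23(OH) = 2×55.845 + 9×26.982 + 4×28.085 + 24×15.999 + 1×1.008 = 851.852 g/mol.
Each formula unit contains 4 Si, equivalent to 4/1 = 4.0000 mol SiO2.
M(SiO2) = 1×28.085 + 2×15.999 = 60.083 g/mol.
Mass of SiO2 per formula unit = 4.0000 × 60.083 = 240.332 g.
SiO2 wt% = 240.332 / 851.852 × 100 = 28.21%.

28.21 wt%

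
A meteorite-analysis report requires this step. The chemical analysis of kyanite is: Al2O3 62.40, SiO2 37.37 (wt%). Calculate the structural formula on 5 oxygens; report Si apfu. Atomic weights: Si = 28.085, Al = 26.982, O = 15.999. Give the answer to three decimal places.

Al2O3 (M=101.961): mol = 0.61200; Al = 1.22400, O = 1.83600.
SiO2 (M=60.083): mol = 0.62197; Si = 0.62197, O = 1.24394.
ΣO = 3.07994; factor = 5/ΣO = 1.62341.
Si apfu = 0.62197 × 1.62341 = 1.010.

1.010 Si apfu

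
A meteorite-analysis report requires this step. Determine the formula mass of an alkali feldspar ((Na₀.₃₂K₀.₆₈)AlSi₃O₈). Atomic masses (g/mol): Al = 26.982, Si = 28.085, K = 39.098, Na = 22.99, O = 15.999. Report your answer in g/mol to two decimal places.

The formula mass is the sum 0.32·22.99 + 0.68·39.098 + 1·26.982 + 3·28.085 + 8·15.999.

273.17 g/mol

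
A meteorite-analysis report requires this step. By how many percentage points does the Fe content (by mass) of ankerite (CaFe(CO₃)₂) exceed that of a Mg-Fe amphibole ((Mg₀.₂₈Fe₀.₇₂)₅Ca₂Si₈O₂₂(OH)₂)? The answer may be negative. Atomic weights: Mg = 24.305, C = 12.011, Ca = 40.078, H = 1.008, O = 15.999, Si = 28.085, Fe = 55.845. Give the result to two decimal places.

4.15 percentage points

Fe in CaFe(CO₃)₂: molar mass 215.939 g/mol; 1×55.845 = 55.845 g → 25.86 wt%.
Fe in (Mg₀.₂₈Fe₀.₇₂)₅Ca₂Si₈O₂₂(OH)₂: molar mass 925.897 g/mol; 3.60×55.845 = 201.042 g → 21.71 wt%.
Difference = 25.86 − 21.71 = 4.15 percentage points.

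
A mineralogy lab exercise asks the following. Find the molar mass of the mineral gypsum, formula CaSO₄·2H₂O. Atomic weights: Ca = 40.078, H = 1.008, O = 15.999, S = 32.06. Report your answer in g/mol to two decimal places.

172.16 g/mol

Ca: 1 × 40.078 = 40.0780
S: 1 × 32.06 = 32.0600
O: 6 × 15.999 = 95.9940
H: 4 × 1.008 = 4.0320
Summing the contributions gives the formula mass.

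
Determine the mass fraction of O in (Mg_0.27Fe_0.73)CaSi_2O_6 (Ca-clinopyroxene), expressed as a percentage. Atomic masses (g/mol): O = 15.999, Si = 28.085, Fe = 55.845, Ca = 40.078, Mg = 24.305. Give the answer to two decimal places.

40.07 wt%

M((Mg_0.27Fe_0.73)CaSi_2O_6) = 239.571 g/mol.
O contributes 6 × 15.999 = 95.994 g per mole.
95.994/239.571 = 0.4007 → 40.07%.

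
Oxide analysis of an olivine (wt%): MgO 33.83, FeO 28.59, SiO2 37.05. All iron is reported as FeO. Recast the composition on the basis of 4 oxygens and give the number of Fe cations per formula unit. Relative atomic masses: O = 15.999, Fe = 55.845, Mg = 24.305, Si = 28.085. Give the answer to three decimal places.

33.83 wt% MgO ÷ 40.304 g/mol = 0.83937 mol, giving 0.83937 Mg and 0.83937 O.
28.59 wt% FeO ÷ 71.844 g/mol = 0.39795 mol, giving 0.39795 Fe and 0.39795 O.
37.05 wt% SiO2 ÷ 60.083 g/mol = 0.61665 mol, giving 0.61665 Si and 1.23330 O.
Oxygen sums to 2.47062; scaling by 4/2.47062 = 1.61903 puts the formula on 4 O.
Fe: 0.39795 × 1.61903 = 0.644 atoms per formula unit.

0.644 Fe apfu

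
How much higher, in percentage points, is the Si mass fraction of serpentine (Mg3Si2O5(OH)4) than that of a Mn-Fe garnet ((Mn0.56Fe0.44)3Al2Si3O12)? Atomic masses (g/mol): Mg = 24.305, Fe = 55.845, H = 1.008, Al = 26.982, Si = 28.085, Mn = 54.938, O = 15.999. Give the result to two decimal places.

First mineral: 56.170 g Si in 277.108 g formula = 20.27 wt% Si.
Second mineral: 84.255 g Si in 496.218 g formula = 16.98 wt% Si.
20.27% − 16.98% gives a difference of 3.29 percentage points.

3.29 percentage points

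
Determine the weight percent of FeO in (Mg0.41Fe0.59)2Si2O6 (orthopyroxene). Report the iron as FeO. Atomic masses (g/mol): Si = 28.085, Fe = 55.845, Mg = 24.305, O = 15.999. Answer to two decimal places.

35.62 wt%

M((Mg0.41Fe0.59)2Si2O6) = 237.991 g/mol; M(FeO) = 71.844 g/mol.
Moles FeO per formula unit = 1.18 Fe ÷ 1 = 1.1800.
FeO fraction = (1.1800 × 71.844) / 237.991 = 84.776/237.991 = 0.3562.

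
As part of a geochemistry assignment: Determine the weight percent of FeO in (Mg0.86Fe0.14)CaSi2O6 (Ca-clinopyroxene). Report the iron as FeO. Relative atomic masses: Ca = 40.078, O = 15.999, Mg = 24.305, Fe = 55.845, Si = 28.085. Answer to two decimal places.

Formula mass = 220.963 g/mol.
0.14 Fe → 0.1400 mol FeO per formula unit; M(FeO) = 71.844, so FeO mass = 10.058 g.
10.058/220.963 × 100 = 4.55 wt%.

4.55 wt%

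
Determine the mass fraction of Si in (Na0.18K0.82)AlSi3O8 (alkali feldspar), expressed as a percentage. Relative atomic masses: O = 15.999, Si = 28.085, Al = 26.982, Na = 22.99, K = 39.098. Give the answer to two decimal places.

30.59 wt%

M((Na0.18K0.82)AlSi3O8) = 275.428 g/mol.
Si contributes 3 × 28.085 = 84.255 g per mole.
84.255/275.428 = 0.3059 → 30.59%.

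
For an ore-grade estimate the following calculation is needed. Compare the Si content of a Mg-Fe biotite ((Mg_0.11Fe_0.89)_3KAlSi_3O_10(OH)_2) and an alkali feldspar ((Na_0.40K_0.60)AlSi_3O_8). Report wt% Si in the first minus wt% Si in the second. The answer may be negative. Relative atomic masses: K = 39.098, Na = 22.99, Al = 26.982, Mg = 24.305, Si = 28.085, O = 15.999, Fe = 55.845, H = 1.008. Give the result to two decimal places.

Si in (Mg_0.11Fe_0.89)_3KAlSi_3O_10(OH)_2: molar mass 501.466 g/mol; 3×28.085 = 84.255 g → 16.80 wt%.
Si in (Na_0.40K_0.60)AlSi_3O_8: molar mass 271.884 g/mol; 3×28.085 = 84.255 g → 30.99 wt%.
Difference = 16.80 − 30.99 = -14.19 percentage points.

-14.19 percentage points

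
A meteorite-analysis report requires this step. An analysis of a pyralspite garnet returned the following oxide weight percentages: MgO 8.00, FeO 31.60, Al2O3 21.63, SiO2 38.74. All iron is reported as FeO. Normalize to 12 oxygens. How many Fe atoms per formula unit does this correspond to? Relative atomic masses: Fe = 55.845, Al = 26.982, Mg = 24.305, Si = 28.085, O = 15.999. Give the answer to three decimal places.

2.058 Fe apfu

8.00 wt% MgO ÷ 40.304 g/mol = 0.19849 mol, giving 0.19849 Mg and 0.19849 O.
31.60 wt% FeO ÷ 71.844 g/mol = 0.43984 mol, giving 0.43984 Fe and 0.43984 O.
21.63 wt% Al2O3 ÷ 101.961 g/mol = 0.21214 mol, giving 0.42428 Al and 0.63642 O.
38.74 wt% SiO2 ÷ 60.083 g/mol = 0.64477 mol, giving 0.64477 Si and 1.28954 O.
Oxygen sums to 2.56429; scaling by 12/2.56429 = 4.67966 puts the formula on 12 O.
Fe: 0.43984 × 4.67966 = 2.058 atoms per formula unit.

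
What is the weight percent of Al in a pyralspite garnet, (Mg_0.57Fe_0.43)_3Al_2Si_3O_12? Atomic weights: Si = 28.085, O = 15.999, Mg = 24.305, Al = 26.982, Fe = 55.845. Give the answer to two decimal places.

M((Mg_0.57Fe_0.43)_3Al_2Si_3O_12) = 443.809 g/mol.
Al contributes 2 × 26.982 = 53.964 g per mole.
53.964/443.809 = 0.1216 → 12.16%.

12.16 weight percent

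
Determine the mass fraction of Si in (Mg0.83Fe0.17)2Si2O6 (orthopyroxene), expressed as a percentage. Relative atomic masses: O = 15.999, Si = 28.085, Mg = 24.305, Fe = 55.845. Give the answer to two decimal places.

M((Mg0.83Fe0.17)2Si2O6) = 211.498 g/mol.
Si contributes 2 × 28.085 = 56.170 g per mole.
56.170/211.498 = 0.2656 → 26.56%.

26.56 weight percent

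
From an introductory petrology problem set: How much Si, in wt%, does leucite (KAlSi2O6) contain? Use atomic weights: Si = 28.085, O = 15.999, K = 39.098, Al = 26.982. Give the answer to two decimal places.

Formula mass = 1×39.098 + 1×26.982 + 2×28.085 + 6×15.999 = 218.244 g/mol, of which 56.170 g is Si.
So Si makes up 56.170/218.244 = 0.2574 of the mass, i.e. 25.74%.

25.74 wt%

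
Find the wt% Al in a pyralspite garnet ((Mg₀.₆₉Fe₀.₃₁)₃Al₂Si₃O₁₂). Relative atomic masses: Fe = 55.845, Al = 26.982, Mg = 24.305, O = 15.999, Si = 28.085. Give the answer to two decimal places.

12.48 weight percent

Formula mass = 2.07×24.305 + 0.93×55.845 + 2×26.982 + 3×28.085 + 12×15.999 = 432.454 g/mol, of which 53.964 g is Al.
So Al makes up 53.964/432.454 = 0.1248 of the mass, i.e. 12.48%.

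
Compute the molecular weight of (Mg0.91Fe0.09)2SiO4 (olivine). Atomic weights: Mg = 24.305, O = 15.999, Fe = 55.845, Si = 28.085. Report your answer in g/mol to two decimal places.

Mg: 1.82 × 24.305 = 44.2351
Fe: 0.18 × 55.845 = 10.0521
Si: 1 × 28.085 = 28.0850
O: 4 × 15.999 = 63.9960
Summing the contributions gives the formula mass.

146.37 g/mol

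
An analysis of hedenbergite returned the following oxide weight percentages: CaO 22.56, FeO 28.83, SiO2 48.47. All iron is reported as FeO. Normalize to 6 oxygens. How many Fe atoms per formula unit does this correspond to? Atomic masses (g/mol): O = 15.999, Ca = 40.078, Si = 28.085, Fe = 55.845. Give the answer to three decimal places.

0.996 Fe apfu

22.56 wt% CaO ÷ 56.077 g/mol = 0.40230 mol, giving 0.40230 Ca and 0.40230 O.
28.83 wt% FeO ÷ 71.844 g/mol = 0.40129 mol, giving 0.40129 Fe and 0.40129 O.
48.47 wt% SiO2 ÷ 60.083 g/mol = 0.80672 mol, giving 0.80672 Si and 1.61344 O.
Oxygen sums to 2.41703; scaling by 6/2.41703 = 2.48239 puts the formula on 6 O.
Fe: 0.40129 × 2.48239 = 0.996 atoms per formula unit.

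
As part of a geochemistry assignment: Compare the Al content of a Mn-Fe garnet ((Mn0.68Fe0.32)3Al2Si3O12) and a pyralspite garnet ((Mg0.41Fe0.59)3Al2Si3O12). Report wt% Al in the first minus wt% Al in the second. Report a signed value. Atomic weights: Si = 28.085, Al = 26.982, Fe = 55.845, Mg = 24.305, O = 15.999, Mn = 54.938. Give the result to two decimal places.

Al in (Mn0.68Fe0.32)3Al2Si3O12: molar mass 495.892 g/mol; 2×26.982 = 53.964 g → 10.88 wt%.
Al in (Mg0.41Fe0.59)3Al2Si3O12: molar mass 458.948 g/mol; 2×26.982 = 53.964 g → 11.76 wt%.
Difference = 10.88 − 11.76 = -0.88 percentage points.

-0.88 percentage points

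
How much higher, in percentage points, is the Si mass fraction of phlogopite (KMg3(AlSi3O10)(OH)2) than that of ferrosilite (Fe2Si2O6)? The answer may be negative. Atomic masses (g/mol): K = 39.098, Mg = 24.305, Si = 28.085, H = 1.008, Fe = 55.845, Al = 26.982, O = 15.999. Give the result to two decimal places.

-1.10 percentage points

M(KMg3(AlSi3O10)(OH)2) = 417.254 g/mol, so wt% Si = 84.255/417.254 × 100 = 20.19%.
M(Fe2Si2O6) = 263.854 g/mol, so wt% Si = 56.170/263.854 × 100 = 21.29%.
20.19 − 21.29 = -1.10 pp.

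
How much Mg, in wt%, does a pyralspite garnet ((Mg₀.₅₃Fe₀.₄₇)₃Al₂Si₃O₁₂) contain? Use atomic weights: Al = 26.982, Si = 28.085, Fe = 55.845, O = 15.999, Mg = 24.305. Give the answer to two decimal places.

8.63 wt%

Molar mass of (Mg₀.₅₃Fe₀.₄₇)₃Al₂Si₃O₁₂: 1.59×24.305 + 1.41×55.845 + 2×26.982 + 3×28.085 + 12×15.999 = 447.593 g/mol.
Mass of Mg per formula unit: 1.59 × 24.305 = 38.645 g.
Weight fraction Mg = 38.645 / 447.593 = 0.0863.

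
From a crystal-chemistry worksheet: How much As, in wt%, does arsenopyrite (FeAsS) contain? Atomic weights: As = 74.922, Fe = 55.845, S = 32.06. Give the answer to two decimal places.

Molar mass of FeAsS: 1×55.845 + 1×74.922 + 1×32.06 = 162.827 g/mol.
Mass of As per formula unit: 1 × 74.922 = 74.922 g.
Weight fraction As = 74.922 / 162.827 = 0.4601.

46.01 wt%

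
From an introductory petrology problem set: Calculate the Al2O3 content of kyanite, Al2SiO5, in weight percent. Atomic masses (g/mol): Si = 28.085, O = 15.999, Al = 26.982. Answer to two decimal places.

M(Al2SiO5) = 162.044 g/mol; M(Al2O3) = 101.961 g/mol.
Moles Al2O3 per formula unit = 2 Al ÷ 2 = 1.0000.
Al2O3 fraction = (1.0000 × 101.961) / 162.044 = 101.961/162.044 = 0.6292.

62.92 wt%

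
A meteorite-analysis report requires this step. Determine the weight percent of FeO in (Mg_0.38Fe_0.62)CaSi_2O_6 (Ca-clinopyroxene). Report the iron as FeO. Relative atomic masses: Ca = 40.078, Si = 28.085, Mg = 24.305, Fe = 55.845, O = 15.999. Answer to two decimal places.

18.87 wt%

M((Mg_0.38Fe_0.62)CaSi_2O_6) = 236.102 g/mol; M(FeO) = 71.844 g/mol.
Moles FeO per formula unit = 0.62 Fe ÷ 1 = 0.6200.
FeO fraction = (0.6200 × 71.844) / 236.102 = 44.543/236.102 = 0.1887.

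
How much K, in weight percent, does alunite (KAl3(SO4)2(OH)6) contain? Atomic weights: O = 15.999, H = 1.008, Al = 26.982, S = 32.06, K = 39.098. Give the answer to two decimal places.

Molar mass of KAl3(SO4)2(OH)6: 1·39.098 + 3·26.982 + 2·32.06 + 14·15.999 + 6·1.008 = 414.198 g/mol.
Mass of K per formula unit: 1 × 39.098 = 39.098 g.
Weight fraction K = 39.098 / 414.198 = 0.0944.

9.44 weight percent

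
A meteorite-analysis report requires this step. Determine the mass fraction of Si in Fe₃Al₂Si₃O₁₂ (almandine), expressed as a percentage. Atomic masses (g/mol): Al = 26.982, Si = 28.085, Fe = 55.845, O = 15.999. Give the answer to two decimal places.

Formula mass = 3×55.845 + 2×26.982 + 3×28.085 + 12×15.999 = 497.742 g/mol, of which 84.255 g is Si.
So Si makes up 84.255/497.742 = 0.1693 of the mass, i.e. 16.93%.

16.93 wt%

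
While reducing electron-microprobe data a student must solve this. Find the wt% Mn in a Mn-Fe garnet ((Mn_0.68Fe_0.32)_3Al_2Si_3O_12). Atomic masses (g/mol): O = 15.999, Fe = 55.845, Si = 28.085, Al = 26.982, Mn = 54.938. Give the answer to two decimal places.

M((Mn_0.68Fe_0.32)_3Al_2Si_3O_12) = 495.892 g/mol.
Mn contributes 2.04 × 54.938 = 112.074 g per mole.
112.074/495.892 = 0.2260 → 22.60%.

22.60 weight percent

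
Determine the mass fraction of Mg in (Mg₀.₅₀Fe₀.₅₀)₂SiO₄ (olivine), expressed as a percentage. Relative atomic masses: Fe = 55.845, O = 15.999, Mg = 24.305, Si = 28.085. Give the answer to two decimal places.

M((Mg₀.₅₀Fe₀.₅₀)₂SiO₄) = 172.231 g/mol.
Mg contributes 1 × 24.305 = 24.305 g per mole.
24.305/172.231 = 0.1411 → 14.11%.

14.11 mass %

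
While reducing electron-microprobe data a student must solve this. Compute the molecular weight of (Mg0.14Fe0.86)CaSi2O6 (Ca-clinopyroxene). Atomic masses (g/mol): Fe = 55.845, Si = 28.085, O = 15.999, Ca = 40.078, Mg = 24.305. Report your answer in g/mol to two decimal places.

M = 0.14×24.305 + 0.86×55.845 + 1×40.078 + 2×28.085 + 6×15.999

243.67 g/mol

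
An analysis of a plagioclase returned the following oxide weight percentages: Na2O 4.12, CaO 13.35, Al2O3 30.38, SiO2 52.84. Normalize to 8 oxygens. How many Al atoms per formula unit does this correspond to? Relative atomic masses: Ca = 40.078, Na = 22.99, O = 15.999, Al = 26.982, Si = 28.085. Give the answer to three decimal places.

1.612 Al apfu

Na2O (M=61.979): mol = 0.06647; Na = 0.13294, O = 0.06647.
CaO (M=56.077): mol = 0.23807; Ca = 0.23807, O = 0.23807.
Al2O3 (M=101.961): mol = 0.29796; Al = 0.59592, O = 0.89388.
SiO2 (M=60.083): mol = 0.87945; Si = 0.87945, O = 1.75890.
ΣO = 2.95732; factor = 8/ΣO = 2.70515.
Al apfu = 0.59592 × 2.70515 = 1.612.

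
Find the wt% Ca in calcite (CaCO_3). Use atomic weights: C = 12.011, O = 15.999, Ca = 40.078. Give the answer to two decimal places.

40.04 mass %

Molar mass of CaCO_3: 1×40.078 + 1×12.011 + 3×15.999 = 100.086 g/mol.
Mass of Ca per formula unit: 1 × 40.078 = 40.078 g.
Weight fraction Ca = 40.078 / 100.086 = 0.4004.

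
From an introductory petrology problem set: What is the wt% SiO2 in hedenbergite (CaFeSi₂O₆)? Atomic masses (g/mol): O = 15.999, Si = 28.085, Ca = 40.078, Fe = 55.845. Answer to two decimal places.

48.44 wt%

M(CaFeSi₂O₆) = 248.087 g/mol; M(SiO2) = 60.083 g/mol.
Moles SiO2 per formula unit = 2 Si ÷ 1 = 2.0000.
SiO2 fraction = (2.0000 × 60.083) / 248.087 = 120.166/248.087 = 0.4844.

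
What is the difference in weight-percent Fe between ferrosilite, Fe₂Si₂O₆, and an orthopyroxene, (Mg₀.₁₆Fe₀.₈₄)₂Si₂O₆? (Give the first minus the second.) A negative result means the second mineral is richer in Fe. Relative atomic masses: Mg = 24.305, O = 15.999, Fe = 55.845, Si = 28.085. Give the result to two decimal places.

Fe in Fe₂Si₂O₆: molar mass 263.854 g/mol; 2×55.845 = 111.690 g → 42.33 wt%.
Fe in (Mg₀.₁₆Fe₀.₈₄)₂Si₂O₆: molar mass 253.761 g/mol; 1.68×55.845 = 93.820 g → 36.97 wt%.
Difference = 42.33 − 36.97 = 5.36 percentage points.

5.36 percentage points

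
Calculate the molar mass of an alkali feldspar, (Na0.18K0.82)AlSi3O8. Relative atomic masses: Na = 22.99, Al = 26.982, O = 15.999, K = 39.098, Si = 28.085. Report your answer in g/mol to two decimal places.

275.43 g/mol

The formula mass is the sum 0.18*22.99 + 0.82*39.098 + 1*26.982 + 3*28.085 + 8*15.999.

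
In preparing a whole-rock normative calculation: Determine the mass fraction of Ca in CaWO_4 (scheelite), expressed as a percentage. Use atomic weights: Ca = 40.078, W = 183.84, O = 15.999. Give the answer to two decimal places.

13.92 wt%

Formula mass = 1·40.078 + 1·183.84 + 4·15.999 = 287.914 g/mol, of which 40.078 g is Ca.
So Ca makes up 40.078/287.914 = 0.1392 of the mass, i.e. 13.92%.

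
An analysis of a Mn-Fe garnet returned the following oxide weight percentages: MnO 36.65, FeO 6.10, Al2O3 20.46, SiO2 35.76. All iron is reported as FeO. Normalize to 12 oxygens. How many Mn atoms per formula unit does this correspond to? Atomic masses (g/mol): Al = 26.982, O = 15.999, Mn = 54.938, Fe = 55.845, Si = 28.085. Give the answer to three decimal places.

MnO: 36.65/70.937 = 0.51666 mol → 0.51666 mol Mn, 0.51666 mol O.
FeO: 6.10/71.844 = 0.08491 mol → 0.08491 mol Fe, 0.08491 mol O.
Al2O3: 20.46/101.961 = 0.20066 mol → 0.40132 mol Al, 0.60198 mol O.
SiO2: 35.76/60.083 = 0.59518 mol → 0.59518 mol Si, 1.19036 mol O.
Total oxygen = 2.39391 mol. Normalization factor = 12/2.39391 = 5.01272.
Mn per 12 O = 0.51666 × 5.01272 = 2.590.

2.590 Mn apfu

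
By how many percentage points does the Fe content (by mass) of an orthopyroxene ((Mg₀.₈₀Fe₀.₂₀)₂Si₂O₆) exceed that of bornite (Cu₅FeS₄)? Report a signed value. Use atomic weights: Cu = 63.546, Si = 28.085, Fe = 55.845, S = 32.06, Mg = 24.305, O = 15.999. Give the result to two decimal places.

-0.66 percentage points

Fe in (Mg₀.₈₀Fe₀.₂₀)₂Si₂O₆: molar mass 213.390 g/mol; 0.40×55.845 = 22.338 g → 10.47 wt%.
Fe in Cu₅FeS₄: molar mass 501.815 g/mol; 1×55.845 = 55.845 g → 11.13 wt%.
Difference = 10.47 − 11.13 = -0.66 percentage points.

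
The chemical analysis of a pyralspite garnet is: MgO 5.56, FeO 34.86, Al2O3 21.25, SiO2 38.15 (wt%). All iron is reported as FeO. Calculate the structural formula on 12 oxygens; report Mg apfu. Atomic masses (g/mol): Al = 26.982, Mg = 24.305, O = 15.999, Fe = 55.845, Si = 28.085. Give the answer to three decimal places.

MgO: 5.56/40.304 = 0.13795 mol → 0.13795 mol Mg, 0.13795 mol O.
FeO: 34.86/71.844 = 0.48522 mol → 0.48522 mol Fe, 0.48522 mol O.
Al2O3: 21.25/101.961 = 0.20841 mol → 0.41682 mol Al, 0.62523 mol O.
SiO2: 38.15/60.083 = 0.63495 mol → 0.63495 mol Si, 1.26990 mol O.
Total oxygen = 2.51830 mol. Normalization factor = 12/2.51830 = 4.76512.
Mg per 12 O = 0.13795 × 4.76512 = 0.657.

0.657 Mg apfu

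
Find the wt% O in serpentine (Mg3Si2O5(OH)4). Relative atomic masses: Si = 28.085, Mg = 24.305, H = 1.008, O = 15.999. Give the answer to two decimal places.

M(Mg3Si2O5(OH)4) = 277.108 g/mol.
O contributes 9 × 15.999 = 143.991 g per mole.
143.991/277.108 = 0.5196 → 51.96%.

51.96 wt%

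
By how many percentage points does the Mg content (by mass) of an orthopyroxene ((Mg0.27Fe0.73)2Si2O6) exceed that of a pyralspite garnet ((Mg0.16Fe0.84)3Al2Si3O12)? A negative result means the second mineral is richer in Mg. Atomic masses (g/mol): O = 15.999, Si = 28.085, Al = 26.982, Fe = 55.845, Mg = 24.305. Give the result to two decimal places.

M((Mg0.27Fe0.73)2Si2O6) = 246.822 g/mol, so wt% Mg = 13.125/246.822 × 100 = 5.32%.
M((Mg0.16Fe0.84)3Al2Si3O12) = 482.603 g/mol, so wt% Mg = 11.666/482.603 × 100 = 2.42%.
5.32 − 2.42 = 2.90 pp.

2.90 percentage points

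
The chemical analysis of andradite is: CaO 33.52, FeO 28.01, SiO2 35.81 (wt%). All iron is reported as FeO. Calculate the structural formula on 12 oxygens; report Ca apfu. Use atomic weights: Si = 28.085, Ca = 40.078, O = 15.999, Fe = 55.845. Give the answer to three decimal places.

33.52 wt% CaO ÷ 56.077 g/mol = 0.59775 mol, giving 0.59775 Ca and 0.59775 O.
28.01 wt% FeO ÷ 71.844 g/mol = 0.38987 mol, giving 0.38987 Fe and 0.38987 O.
35.81 wt% SiO2 ÷ 60.083 g/mol = 0.59601 mol, giving 0.59601 Si and 1.19202 O.
Oxygen sums to 2.17964; scaling by 12/2.17964 = 5.50550 puts the formula on 12 O.
Ca: 0.59775 × 5.50550 = 3.291 atoms per formula unit.

3.291 Ca apfu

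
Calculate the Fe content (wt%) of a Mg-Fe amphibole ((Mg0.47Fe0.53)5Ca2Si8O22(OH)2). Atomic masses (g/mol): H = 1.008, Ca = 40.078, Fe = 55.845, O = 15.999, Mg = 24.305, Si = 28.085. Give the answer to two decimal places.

Molar mass of (Mg0.47Fe0.53)5Ca2Si8O22(OH)2: 2.35×24.305 + 2.65×55.845 + 2×40.078 + 8×28.085 + 24×15.999 + 2×1.008 = 895.934 g/mol.
Mass of Fe per formula unit: 2.65 × 55.845 = 147.989 g.
Weight fraction Fe = 147.989 / 895.934 = 0.1652.

16.52 wt%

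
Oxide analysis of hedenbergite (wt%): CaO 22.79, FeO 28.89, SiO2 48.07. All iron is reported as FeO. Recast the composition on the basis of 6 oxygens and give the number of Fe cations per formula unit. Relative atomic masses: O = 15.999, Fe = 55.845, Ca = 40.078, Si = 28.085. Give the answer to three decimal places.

1.002 Fe apfu

22.79 wt% CaO ÷ 56.077 g/mol = 0.40641 mol, giving 0.40641 Ca and 0.40641 O.
28.89 wt% FeO ÷ 71.844 g/mol = 0.40212 mol, giving 0.40212 Fe and 0.40212 O.
48.07 wt% SiO2 ÷ 60.083 g/mol = 0.80006 mol, giving 0.80006 Si and 1.60012 O.
Oxygen sums to 2.40865; scaling by 6/2.40865 = 2.49102 puts the formula on 6 O.
Fe: 0.40212 × 2.49102 = 1.002 atoms per formula unit.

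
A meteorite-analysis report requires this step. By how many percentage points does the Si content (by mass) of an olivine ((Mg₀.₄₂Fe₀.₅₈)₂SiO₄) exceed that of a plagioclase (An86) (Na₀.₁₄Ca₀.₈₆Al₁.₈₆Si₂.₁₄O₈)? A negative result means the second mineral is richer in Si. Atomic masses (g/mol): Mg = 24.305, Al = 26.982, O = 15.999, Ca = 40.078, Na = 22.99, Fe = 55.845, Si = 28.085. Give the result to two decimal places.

-5.94 percentage points

M((Mg₀.₄₂Fe₀.₅₈)₂SiO₄) = 177.277 g/mol, so wt% Si = 28.085/177.277 × 100 = 15.84%.
M(Na₀.₁₄Ca₀.₈₆Al₁.₈₆Si₂.₁₄O₈) = 275.966 g/mol, so wt% Si = 60.102/275.966 × 100 = 21.78%.
15.84 − 21.78 = -5.94 pp.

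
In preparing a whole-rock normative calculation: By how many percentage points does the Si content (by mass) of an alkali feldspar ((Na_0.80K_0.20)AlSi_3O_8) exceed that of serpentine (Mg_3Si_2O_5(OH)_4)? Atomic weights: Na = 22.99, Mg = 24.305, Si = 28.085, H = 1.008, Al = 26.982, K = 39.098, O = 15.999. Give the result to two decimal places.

M((Na_0.80K_0.20)AlSi_3O_8) = 265.441 g/mol, so wt% Si = 84.255/265.441 × 100 = 31.74%.
M(Mg_3Si_2O_5(OH)_4) = 277.108 g/mol, so wt% Si = 56.170/277.108 × 100 = 20.27%.
31.74 − 20.27 = 11.47 pp.

11.47 percentage points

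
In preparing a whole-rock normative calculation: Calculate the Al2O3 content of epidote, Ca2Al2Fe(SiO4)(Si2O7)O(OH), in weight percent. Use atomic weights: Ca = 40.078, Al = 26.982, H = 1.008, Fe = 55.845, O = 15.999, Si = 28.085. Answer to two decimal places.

21.10 wt%

Molar mass of Ca2Al2Fe(SiO4)(Si2O7)O(OH) = 2·40.078 + 2·26.982 + 1·55.845 + 3·28.085 + 13·15.999 + 1·1.008 = 483.215 g/mol.
Each formula unit contains 2 Al, equivalent to 2/2 = 1.0000 mol Al2O3.
M(Al2O3) = 2×26.982 + 3×15.999 = 101.961 g/mol.
Mass of Al2O3 per formula unit = 1.0000 × 101.961 = 101.961 g.
Al2O3 wt% = 101.961 / 483.215 × 100 = 21.10%.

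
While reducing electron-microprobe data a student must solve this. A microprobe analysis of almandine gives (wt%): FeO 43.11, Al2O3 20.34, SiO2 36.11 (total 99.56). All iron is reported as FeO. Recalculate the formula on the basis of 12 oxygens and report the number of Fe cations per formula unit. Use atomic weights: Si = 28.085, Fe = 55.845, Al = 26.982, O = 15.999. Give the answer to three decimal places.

FeO: 43.11/71.844 = 0.60005 mol → 0.60005 mol Fe, 0.60005 mol O.
Al2O3: 20.34/101.961 = 0.19949 mol → 0.39898 mol Al, 0.59847 mol O.
SiO2: 36.11/60.083 = 0.60100 mol → 0.60100 mol Si, 1.20200 mol O.
Total oxygen = 2.40052 mol. Normalization factor = 12/2.40052 = 4.99892.
Fe per 12 O = 0.60005 × 4.99892 = 3.000.

3.000 Fe apfu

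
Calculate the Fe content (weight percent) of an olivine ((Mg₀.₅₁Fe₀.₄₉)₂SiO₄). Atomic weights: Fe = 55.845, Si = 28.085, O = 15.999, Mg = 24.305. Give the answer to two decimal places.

31.89 weight percent

Formula mass = 1.02·24.305 + 0.98·55.845 + 1·28.085 + 4·15.999 = 171.600 g/mol, of which 54.728 g is Fe.
So Fe makes up 54.728/171.600 = 0.3189 of the mass, i.e. 31.89%.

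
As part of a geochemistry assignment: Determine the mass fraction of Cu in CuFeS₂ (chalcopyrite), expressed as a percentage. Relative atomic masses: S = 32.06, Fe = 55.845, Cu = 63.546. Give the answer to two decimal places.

34.63 mass %

Formula mass = 1×63.546 + 1×55.845 + 2×32.06 = 183.511 g/mol, of which 63.546 g is Cu.
So Cu makes up 63.546/183.511 = 0.3463 of the mass, i.e. 34.63%.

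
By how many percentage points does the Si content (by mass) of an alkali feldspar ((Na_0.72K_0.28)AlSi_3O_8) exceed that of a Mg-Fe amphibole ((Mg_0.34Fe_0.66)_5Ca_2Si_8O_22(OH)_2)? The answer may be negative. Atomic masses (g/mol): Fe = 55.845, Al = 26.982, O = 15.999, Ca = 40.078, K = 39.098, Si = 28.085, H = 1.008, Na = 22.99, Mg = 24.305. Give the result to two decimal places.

Si in (Na_0.72K_0.28)AlSi_3O_8: molar mass 266.729 g/mol; 3×28.085 = 84.255 g → 31.59 wt%.
Si in (Mg_0.34Fe_0.66)_5Ca_2Si_8O_22(OH)_2: molar mass 916.435 g/mol; 8×28.085 = 224.680 g → 24.52 wt%.
Difference = 31.59 − 24.52 = 7.07 percentage points.

7.07 percentage points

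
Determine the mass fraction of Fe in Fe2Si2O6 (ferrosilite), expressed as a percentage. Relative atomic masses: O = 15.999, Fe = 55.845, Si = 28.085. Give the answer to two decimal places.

Molar mass of Fe2Si2O6: 2·55.845 + 2·28.085 + 6·15.999 = 263.854 g/mol.
Mass of Fe per formula unit: 2 × 55.845 = 111.690 g.
Weight fraction Fe = 111.690 / 263.854 = 0.4233.

42.33 weight percent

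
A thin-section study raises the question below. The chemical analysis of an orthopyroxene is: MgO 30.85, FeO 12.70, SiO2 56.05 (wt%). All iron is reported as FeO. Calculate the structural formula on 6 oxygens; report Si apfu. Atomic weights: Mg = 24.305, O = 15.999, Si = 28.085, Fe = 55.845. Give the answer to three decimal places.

1.993 Si apfu

30.85 wt% MgO ÷ 40.304 g/mol = 0.76543 mol, giving 0.76543 Mg and 0.76543 O.
12.70 wt% FeO ÷ 71.844 g/mol = 0.17677 mol, giving 0.17677 Fe and 0.17677 O.
56.05 wt% SiO2 ÷ 60.083 g/mol = 0.93288 mol, giving 0.93288 Si and 1.86576 O.
Oxygen sums to 2.80796; scaling by 6/2.80796 = 2.13678 puts the formula on 6 O.
Si: 0.93288 × 2.13678 = 1.993 atoms per formula unit.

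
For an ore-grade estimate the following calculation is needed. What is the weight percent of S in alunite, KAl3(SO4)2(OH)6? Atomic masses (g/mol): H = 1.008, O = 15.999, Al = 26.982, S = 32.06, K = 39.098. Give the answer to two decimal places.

15.48 weight percent

M(KAl3(SO4)2(OH)6) = 414.198 g/mol.
S contributes 2 × 32.06 = 64.120 g per mole.
64.120/414.198 = 0.1548 → 15.48%.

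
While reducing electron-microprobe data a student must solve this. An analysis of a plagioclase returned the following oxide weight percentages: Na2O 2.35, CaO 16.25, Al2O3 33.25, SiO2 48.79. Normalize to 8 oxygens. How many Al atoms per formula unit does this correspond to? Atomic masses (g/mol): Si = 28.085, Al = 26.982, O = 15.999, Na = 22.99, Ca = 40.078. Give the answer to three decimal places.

1.781 Al apfu

Na2O (M=61.979): mol = 0.03792; Na = 0.07584, O = 0.03792.
CaO (M=56.077): mol = 0.28978; Ca = 0.28978, O = 0.28978.
Al2O3 (M=101.961): mol = 0.32611; Al = 0.65222, O = 0.97833.
SiO2 (M=60.083): mol = 0.81204; Si = 0.81204, O = 1.62408.
ΣO = 2.93011; factor = 8/ΣO = 2.73027.
Al apfu = 0.65222 × 2.73027 = 1.781.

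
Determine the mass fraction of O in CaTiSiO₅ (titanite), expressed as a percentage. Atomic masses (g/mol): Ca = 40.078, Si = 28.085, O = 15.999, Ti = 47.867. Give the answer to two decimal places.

Molar mass of CaTiSiO₅: 1*40.078 + 1*47.867 + 1*28.085 + 5*15.999 = 196.025 g/mol.
Mass of O per formula unit: 5 × 15.999 = 79.995 g.
Weight fraction O = 79.995 / 196.025 = 0.4081.

40.81 wt%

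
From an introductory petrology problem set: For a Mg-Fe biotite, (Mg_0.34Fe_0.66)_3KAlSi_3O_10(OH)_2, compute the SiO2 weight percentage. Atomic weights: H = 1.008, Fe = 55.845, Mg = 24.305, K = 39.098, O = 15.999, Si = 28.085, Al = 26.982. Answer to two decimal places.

37.58 wt%

Molar mass of (Mg_0.34Fe_0.66)_3KAlSi_3O_10(OH)_2 = 1.02*24.305 + 1.98*55.845 + 1*39.098 + 1*26.982 + 3*28.085 + 12*15.999 + 2*1.008 = 479.703 g/mol.
Each formula unit contains 3 Si, equivalent to 3/1 = 3.0000 mol SiO2.
M(SiO2) = 1×28.085 + 2×15.999 = 60.083 g/mol.
Mass of SiO2 per formula unit = 3.0000 × 60.083 = 180.249 g.
SiO2 wt% = 180.249 / 479.703 × 100 = 37.58%.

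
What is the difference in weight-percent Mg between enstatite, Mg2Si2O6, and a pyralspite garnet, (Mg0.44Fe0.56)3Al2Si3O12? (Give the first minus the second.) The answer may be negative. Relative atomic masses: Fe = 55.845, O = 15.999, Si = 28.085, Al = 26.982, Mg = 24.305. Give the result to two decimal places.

First mineral: 48.610 g Mg in 200.774 g formula = 24.21 wt% Mg.
Second mineral: 32.083 g Mg in 456.109 g formula = 7.03 wt% Mg.
24.21% − 7.03% gives a difference of 17.18 percentage points.

17.18 percentage points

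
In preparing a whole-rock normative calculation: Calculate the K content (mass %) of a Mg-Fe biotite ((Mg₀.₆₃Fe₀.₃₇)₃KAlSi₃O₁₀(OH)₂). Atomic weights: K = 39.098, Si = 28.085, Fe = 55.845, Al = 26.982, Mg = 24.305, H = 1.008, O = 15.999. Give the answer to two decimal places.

Formula mass = 1.89*24.305 + 1.11*55.845 + 1*39.098 + 1*26.982 + 3*28.085 + 12*15.999 + 2*1.008 = 452.263 g/mol, of which 39.098 g is K.
So K makes up 39.098/452.263 = 0.0864 of the mass, i.e. 8.64%.

8.64 mass %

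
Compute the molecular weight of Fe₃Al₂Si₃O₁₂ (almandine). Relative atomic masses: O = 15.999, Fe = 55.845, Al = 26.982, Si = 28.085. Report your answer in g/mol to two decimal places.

The formula mass is the sum 3×55.845 + 2×26.982 + 3×28.085 + 12×15.999.

497.74 g/mol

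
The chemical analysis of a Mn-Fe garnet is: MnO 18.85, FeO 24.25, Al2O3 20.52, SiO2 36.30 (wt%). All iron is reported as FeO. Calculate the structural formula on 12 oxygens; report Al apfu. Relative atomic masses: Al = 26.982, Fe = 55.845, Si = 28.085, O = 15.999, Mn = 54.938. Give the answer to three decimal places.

2.000 Al apfu

MnO (M=70.937): mol = 0.26573; Mn = 0.26573, O = 0.26573.
FeO (M=71.844): mol = 0.33754; Fe = 0.33754, O = 0.33754.
Al2O3 (M=101.961): mol = 0.20125; Al = 0.40250, O = 0.60375.
SiO2 (M=60.083): mol = 0.60416; Si = 0.60416, O = 1.20832.
ΣO = 2.41534; factor = 12/ΣO = 4.96824.
Al apfu = 0.40250 × 4.96824 = 2.000.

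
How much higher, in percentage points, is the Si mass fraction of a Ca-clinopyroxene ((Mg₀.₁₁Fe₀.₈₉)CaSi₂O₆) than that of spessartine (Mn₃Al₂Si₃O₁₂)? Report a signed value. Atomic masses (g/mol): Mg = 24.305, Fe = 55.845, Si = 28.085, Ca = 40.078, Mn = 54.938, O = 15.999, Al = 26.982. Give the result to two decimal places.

M((Mg₀.₁₁Fe₀.₈₉)CaSi₂O₆) = 244.618 g/mol, so wt% Si = 56.170/244.618 × 100 = 22.96%.
M(Mn₃Al₂Si₃O₁₂) = 495.021 g/mol, so wt% Si = 84.255/495.021 × 100 = 17.02%.
22.96 − 17.02 = 5.94 pp.

5.94 percentage points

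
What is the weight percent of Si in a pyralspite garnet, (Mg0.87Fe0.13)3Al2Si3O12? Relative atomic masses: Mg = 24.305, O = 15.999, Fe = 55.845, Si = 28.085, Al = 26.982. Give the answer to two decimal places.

Formula mass = 2.61×24.305 + 0.39×55.845 + 2×26.982 + 3×28.085 + 12×15.999 = 415.423 g/mol, of which 84.255 g is Si.
So Si makes up 84.255/415.423 = 0.2028 of the mass, i.e. 20.28%.

20.28 wt%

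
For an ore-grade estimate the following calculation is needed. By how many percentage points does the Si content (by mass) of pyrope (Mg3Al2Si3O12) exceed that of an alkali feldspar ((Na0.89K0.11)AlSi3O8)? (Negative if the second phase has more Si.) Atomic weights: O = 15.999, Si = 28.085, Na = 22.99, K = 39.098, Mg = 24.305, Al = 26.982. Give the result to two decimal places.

-11.02 percentage points

First mineral: 84.255 g Si in 403.122 g formula = 20.90 wt% Si.
Second mineral: 84.255 g Si in 263.991 g formula = 31.92 wt% Si.
20.90% − 31.92% gives a difference of -11.02 percentage points.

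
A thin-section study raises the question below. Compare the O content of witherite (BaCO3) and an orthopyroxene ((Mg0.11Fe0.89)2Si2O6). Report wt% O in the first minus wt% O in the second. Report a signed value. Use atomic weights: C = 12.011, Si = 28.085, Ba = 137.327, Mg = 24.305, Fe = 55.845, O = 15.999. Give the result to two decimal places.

-13.04 percentage points

O in BaCO3: molar mass 197.335 g/mol; 3×15.999 = 47.997 g → 24.32 wt%.
O in (Mg0.11Fe0.89)2Si2O6: molar mass 256.915 g/mol; 6×15.999 = 95.994 g → 37.36 wt%.
Difference = 24.32 − 37.36 = -13.04 percentage points.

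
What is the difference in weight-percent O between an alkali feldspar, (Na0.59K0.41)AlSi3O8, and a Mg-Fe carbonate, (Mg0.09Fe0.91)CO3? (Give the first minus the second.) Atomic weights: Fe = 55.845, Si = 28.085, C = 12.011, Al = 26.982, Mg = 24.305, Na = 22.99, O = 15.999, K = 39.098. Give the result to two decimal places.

First mineral: 127.992 g O in 268.823 g formula = 47.61 wt% O.
Second mineral: 47.997 g O in 113.014 g formula = 42.47 wt% O.
47.61% − 42.47% gives a difference of 5.14 percentage points.

5.14 percentage points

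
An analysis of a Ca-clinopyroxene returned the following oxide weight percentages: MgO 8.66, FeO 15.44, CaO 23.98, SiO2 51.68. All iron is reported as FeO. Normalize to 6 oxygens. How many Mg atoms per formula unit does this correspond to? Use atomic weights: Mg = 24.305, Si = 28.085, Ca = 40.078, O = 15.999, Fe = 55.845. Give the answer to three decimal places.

0.500 Mg apfu

8.66 wt% MgO ÷ 40.304 g/mol = 0.21487 mol, giving 0.21487 Mg and 0.21487 O.
15.44 wt% FeO ÷ 71.844 g/mol = 0.21491 mol, giving 0.21491 Fe and 0.21491 O.
23.98 wt% CaO ÷ 56.077 g/mol = 0.42763 mol, giving 0.42763 Ca and 0.42763 O.
51.68 wt% SiO2 ÷ 60.083 g/mol = 0.86014 mol, giving 0.86014 Si and 1.72028 O.
Oxygen sums to 2.57769; scaling by 6/2.57769 = 2.32767 puts the formula on 6 O.
Mg: 0.21487 × 2.32767 = 0.500 atoms per formula unit.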